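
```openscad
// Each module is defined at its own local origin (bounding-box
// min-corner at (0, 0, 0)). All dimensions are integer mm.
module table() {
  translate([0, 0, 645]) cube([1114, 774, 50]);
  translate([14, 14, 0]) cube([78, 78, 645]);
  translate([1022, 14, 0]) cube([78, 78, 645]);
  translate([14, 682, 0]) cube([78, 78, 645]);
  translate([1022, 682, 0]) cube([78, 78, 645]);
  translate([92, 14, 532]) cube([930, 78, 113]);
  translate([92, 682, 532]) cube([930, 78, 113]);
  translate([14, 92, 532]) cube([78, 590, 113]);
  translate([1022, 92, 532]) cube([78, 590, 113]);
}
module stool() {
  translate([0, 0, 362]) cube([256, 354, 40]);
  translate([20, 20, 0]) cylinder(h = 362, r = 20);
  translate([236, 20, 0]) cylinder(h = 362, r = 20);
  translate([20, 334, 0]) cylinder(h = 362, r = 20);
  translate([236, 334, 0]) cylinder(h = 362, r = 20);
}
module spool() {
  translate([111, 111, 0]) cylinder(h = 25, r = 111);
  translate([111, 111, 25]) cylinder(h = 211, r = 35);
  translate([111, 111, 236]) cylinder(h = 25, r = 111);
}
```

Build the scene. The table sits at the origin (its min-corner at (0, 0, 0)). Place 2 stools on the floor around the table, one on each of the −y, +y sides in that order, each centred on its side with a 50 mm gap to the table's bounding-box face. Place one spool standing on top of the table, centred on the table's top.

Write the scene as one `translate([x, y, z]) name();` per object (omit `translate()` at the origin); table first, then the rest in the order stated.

table();
translate([429, -404, 0]) stool();
translate([429, 824, 0]) stool();
translate([446, 276, 695]) spool();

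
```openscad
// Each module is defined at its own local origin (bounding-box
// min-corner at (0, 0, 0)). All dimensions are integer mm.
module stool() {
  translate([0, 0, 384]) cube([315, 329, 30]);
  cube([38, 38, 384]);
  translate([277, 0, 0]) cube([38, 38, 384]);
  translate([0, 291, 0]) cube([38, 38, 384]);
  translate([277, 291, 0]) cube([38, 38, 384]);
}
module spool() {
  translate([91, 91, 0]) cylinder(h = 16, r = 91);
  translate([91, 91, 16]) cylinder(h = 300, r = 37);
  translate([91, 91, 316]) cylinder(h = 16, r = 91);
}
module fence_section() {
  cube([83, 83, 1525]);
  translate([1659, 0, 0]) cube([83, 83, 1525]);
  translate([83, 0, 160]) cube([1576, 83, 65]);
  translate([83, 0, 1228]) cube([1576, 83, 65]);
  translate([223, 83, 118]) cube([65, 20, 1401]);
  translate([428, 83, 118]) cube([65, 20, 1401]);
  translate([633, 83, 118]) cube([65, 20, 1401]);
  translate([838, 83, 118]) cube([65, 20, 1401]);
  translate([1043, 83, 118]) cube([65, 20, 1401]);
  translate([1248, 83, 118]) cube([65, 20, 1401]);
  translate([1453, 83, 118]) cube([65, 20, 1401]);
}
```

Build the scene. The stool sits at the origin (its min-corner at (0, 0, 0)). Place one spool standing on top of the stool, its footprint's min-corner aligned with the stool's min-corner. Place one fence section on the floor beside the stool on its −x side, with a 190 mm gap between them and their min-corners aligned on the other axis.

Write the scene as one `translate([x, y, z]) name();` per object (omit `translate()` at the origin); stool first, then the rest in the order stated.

stool();
translate([0, 0, 414]) spool();
translate([-1932, 0, 0]) fence_section();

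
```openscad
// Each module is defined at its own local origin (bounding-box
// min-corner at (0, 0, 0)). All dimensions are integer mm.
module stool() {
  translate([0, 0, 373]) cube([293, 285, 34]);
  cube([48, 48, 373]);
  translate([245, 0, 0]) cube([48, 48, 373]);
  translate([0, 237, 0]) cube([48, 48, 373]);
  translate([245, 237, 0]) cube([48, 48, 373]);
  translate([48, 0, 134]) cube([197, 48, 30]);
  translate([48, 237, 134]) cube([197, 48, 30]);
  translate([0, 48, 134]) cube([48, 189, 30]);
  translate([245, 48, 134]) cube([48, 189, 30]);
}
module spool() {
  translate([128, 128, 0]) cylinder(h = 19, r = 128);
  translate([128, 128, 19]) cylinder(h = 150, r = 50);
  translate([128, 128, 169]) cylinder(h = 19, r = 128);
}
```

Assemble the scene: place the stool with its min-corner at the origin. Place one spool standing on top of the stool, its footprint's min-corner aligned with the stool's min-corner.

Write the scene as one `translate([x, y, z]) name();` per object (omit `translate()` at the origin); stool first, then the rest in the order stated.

stool();
translate([0, 0, 407]) spool();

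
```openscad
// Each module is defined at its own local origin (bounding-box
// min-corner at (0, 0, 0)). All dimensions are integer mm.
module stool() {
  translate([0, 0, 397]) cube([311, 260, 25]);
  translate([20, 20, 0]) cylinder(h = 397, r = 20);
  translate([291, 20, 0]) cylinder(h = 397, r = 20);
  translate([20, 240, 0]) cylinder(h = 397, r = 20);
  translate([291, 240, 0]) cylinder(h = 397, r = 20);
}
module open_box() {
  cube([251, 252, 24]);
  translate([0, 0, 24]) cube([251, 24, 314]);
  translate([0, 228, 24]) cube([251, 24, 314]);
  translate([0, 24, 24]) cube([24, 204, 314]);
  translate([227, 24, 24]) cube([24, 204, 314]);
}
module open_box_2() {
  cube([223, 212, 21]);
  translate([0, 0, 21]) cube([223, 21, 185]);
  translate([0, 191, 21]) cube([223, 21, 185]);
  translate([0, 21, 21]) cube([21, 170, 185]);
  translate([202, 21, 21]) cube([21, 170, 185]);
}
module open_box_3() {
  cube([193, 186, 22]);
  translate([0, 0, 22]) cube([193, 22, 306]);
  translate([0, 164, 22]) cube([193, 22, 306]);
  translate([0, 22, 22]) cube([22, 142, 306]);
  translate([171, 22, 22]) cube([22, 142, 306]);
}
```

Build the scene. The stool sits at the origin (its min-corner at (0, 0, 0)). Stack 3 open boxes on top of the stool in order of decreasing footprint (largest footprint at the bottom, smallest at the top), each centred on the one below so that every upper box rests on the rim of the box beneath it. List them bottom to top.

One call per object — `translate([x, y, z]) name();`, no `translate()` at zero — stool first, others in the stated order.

stool();
translate([30, 4, 422]) open_box();
translate([44, 24, 760]) open_box_2();
translate([59, 37, 966]) open_box_3();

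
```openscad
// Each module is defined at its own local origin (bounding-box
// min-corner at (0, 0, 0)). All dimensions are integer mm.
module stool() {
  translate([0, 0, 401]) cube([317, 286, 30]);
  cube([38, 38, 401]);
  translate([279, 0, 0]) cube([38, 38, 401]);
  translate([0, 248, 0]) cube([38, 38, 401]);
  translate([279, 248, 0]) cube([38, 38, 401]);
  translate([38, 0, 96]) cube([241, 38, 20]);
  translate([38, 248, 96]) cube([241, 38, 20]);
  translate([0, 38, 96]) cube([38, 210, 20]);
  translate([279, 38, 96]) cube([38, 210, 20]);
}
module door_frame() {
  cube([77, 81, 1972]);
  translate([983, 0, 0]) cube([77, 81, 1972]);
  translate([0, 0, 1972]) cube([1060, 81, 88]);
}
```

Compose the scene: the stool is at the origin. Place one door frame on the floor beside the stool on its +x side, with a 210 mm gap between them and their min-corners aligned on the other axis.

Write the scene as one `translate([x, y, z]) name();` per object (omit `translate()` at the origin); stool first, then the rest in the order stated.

stool();
translate([527, 0, 0]) door_frame();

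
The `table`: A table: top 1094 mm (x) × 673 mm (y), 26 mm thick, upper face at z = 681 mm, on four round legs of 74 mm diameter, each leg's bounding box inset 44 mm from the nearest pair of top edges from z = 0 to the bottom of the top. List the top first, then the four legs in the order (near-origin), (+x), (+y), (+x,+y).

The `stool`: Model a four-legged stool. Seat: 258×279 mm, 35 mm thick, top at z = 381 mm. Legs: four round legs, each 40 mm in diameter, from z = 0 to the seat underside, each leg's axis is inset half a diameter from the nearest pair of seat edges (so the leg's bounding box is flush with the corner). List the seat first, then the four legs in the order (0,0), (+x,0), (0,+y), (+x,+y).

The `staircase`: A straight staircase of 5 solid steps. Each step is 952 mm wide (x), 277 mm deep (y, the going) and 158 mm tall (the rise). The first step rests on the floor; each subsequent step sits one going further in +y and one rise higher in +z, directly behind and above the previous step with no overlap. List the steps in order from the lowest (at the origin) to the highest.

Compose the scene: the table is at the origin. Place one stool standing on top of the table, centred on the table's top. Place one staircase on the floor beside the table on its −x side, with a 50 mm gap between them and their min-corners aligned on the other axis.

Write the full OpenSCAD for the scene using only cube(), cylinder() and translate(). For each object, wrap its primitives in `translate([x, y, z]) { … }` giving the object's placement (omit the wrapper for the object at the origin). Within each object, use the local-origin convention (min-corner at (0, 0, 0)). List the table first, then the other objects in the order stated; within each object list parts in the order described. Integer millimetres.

translate([0, 0, 655]) cube([1094, 673, 26]);
translate([81, 81, 0]) cylinder(h = 655, r = 37);
translate([1013, 81, 0]) cylinder(h = 655, r = 37);
translate([81, 592, 0]) cylinder(h = 655, r = 37);
translate([1013, 592, 0]) cylinder(h = 655, r = 37);
translate([418, 197, 681]) {
  translate([0, 0, 346]) cube([258, 279, 35]);
  translate([20, 20, 0]) cylinder(h = 346, r = 20);
  translate([238, 20, 0]) cylinder(h = 346, r = 20);
  translate([20, 259, 0]) cylinder(h = 346, r = 20);
  translate([238, 259, 0]) cylinder(h = 346, r = 20);
}
translate([-1002, 0, 0]) {
  cube([952, 277, 158]);
  translate([0, 277, 158]) cube([952, 277, 158]);
  translate([0, 554, 316]) cube([952, 277, 158]);
  translate([0, 831, 474]) cube([952, 277, 158]);
  translate([0, 1108, 632]) cube([952, 277, 158]);
}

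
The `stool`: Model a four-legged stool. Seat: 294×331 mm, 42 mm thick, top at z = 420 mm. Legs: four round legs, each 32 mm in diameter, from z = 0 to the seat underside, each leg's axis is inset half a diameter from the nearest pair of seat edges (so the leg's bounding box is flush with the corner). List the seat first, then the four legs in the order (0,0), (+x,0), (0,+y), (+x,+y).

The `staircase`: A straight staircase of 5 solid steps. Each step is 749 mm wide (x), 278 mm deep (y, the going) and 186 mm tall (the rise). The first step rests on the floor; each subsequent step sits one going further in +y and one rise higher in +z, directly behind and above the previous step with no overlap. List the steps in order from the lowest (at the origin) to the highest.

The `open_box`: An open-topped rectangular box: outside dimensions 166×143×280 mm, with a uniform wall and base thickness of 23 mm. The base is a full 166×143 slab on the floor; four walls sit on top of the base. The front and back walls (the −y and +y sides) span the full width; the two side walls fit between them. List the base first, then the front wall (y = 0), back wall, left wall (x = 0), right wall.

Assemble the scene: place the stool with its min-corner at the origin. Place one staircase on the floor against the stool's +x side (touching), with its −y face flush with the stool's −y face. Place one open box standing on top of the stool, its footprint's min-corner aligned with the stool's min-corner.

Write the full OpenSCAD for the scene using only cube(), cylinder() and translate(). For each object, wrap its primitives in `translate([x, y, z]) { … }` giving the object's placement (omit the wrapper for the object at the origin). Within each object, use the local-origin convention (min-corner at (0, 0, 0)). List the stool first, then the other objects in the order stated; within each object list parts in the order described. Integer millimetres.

translate([0, 0, 378]) cube([294, 331, 42]);
translate([16, 16, 0]) cylinder(h = 378, r = 16);
translate([278, 16, 0]) cylinder(h = 378, r = 16);
translate([16, 315, 0]) cylinder(h = 378, r = 16);
translate([278, 315, 0]) cylinder(h = 378, r = 16);
translate([294, 0, 0]) {
  cube([749, 278, 186]);
  translate([0, 278, 186]) cube([749, 278, 186]);
  translate([0, 556, 372]) cube([749, 278, 186]);
  translate([0, 834, 558]) cube([749, 278, 186]);
  translate([0, 1112, 744]) cube([749, 278, 186]);
}
translate([0, 0, 420]) {
  cube([166, 143, 23]);
  translate([0, 0, 23]) cube([166, 23, 257]);
  translate([0, 120, 23]) cube([166, 23, 257]);
  translate([0, 23, 23]) cube([23, 97, 257]);
  translate([143, 23, 23]) cube([23, 97, 257]);
}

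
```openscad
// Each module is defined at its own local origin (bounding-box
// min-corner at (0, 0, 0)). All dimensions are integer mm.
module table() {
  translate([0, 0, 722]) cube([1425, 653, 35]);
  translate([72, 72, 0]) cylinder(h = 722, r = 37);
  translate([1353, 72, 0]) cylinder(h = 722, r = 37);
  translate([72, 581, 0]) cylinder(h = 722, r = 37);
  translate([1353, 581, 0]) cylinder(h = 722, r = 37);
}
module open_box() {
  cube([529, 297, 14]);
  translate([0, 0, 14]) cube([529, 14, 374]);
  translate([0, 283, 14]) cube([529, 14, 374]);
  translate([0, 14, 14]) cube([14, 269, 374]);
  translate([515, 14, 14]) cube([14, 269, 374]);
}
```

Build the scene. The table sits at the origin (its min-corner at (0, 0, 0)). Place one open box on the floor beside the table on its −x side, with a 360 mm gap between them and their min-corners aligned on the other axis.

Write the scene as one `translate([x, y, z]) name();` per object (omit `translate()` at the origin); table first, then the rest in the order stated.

table();
translate([-889, 0, 0]) open_box();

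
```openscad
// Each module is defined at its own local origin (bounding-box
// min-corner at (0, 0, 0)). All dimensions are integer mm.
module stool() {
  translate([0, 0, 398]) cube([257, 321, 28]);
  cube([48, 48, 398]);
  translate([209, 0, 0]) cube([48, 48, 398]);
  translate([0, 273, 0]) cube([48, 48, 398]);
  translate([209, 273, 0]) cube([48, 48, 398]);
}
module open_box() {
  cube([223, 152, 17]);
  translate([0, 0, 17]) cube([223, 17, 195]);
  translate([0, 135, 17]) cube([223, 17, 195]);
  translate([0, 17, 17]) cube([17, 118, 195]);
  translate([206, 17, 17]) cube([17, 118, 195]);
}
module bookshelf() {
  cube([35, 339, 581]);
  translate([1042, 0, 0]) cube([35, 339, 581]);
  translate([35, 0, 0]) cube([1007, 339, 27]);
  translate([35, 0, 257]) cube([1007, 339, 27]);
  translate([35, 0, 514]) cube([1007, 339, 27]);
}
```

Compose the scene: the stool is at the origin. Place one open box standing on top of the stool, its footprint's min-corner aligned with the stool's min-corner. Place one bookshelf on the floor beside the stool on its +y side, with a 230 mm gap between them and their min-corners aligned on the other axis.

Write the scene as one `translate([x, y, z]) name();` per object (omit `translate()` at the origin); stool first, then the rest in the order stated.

stool();
translate([0, 0, 426]) open_box();
translate([0, 551, 0]) bookshelf();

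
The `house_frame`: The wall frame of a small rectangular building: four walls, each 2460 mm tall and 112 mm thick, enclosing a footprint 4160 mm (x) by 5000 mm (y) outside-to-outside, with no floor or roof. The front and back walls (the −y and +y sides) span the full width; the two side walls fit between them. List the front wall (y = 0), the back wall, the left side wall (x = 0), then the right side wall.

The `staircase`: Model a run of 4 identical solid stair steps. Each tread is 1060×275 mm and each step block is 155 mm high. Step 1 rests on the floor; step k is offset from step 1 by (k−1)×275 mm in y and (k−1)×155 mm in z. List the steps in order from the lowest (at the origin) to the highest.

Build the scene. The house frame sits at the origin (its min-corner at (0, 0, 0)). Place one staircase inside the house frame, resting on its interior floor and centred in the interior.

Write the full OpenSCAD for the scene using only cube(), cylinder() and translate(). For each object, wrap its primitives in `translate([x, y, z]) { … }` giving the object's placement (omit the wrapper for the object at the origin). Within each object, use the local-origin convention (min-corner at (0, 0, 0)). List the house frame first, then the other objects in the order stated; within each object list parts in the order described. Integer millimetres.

cube([4160, 112, 2460]);
translate([0, 4888, 0]) cube([4160, 112, 2460]);
translate([0, 112, 0]) cube([112, 4776, 2460]);
translate([4048, 112, 0]) cube([112, 4776, 2460]);
translate([1550, 1950, 0]) {
  cube([1060, 275, 155]);
  translate([0, 275, 155]) cube([1060, 275, 155]);
  translate([0, 550, 310]) cube([1060, 275, 155]);
  translate([0, 825, 465]) cube([1060, 275, 155]);
}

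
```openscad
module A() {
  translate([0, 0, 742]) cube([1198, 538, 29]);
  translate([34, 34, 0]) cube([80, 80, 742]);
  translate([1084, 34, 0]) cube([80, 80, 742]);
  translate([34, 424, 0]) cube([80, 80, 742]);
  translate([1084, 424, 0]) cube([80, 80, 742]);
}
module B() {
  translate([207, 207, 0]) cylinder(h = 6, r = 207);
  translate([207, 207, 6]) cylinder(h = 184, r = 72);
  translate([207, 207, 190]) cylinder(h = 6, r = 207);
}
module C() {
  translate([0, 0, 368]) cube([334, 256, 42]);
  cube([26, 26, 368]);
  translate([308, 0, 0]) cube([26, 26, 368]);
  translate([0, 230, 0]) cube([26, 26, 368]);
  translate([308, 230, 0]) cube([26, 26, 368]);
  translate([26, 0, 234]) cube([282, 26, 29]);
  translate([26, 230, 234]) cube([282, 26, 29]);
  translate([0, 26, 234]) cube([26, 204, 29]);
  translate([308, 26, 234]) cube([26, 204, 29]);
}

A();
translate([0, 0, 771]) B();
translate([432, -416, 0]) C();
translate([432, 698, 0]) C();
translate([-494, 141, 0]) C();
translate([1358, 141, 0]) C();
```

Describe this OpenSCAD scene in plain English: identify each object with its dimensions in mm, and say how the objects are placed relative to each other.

A is a table: top 1198 mm (x) × 538 mm (y), 29 mm thick, upper face at z = 771 mm, on four 80×80 mm square legs, each inset 34 mm from the nearest pair of top edges, running from z = 0 to the bottom of the top.

B is a spool: two coaxial disc flanges of radius 207 mm and thickness 6 mm, joined by a core cylinder of radius 72 mm and height 184 mm. The lower flange rests on z = 0 and the three cylinders share a vertical axis.

C is a simple wooden stool: a rectangular seat 334 mm (x) by 256 mm (y), 42 mm thick, top face at z = 410 mm, on four square legs, each 26×26 mm in cross-section. The legs rest on z = 0, each flush with a corner of the seat. Four stretchers, 26 mm wide and 29 mm tall, connect adjacent legs with their undersides at z = 234 mm, each running between the inner faces of the legs it joins and aligned with the legs' outer faces on the other axis.

The spool is on top of the table. Four stools sit around the table at the −y, +y, −x, +x sides.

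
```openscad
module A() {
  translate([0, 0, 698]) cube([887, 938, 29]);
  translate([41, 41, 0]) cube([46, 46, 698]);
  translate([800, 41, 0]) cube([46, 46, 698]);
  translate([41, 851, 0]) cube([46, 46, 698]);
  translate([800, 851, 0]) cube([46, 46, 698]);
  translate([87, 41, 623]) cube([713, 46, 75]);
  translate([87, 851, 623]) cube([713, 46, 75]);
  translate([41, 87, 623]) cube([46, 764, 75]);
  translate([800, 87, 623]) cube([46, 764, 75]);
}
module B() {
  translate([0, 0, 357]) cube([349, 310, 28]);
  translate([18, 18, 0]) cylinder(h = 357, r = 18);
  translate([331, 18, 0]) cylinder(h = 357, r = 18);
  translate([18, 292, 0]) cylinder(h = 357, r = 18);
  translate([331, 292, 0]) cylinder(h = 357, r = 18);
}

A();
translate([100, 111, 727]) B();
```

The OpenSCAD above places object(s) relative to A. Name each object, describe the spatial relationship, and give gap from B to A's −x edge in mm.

A is a table. B is a stool. The stool is on top of the table. The gap from the stool to the table's −x edge is 100 mm.

The stool's min-x is at 100; the table's min-x is 0; gap = 100 mm.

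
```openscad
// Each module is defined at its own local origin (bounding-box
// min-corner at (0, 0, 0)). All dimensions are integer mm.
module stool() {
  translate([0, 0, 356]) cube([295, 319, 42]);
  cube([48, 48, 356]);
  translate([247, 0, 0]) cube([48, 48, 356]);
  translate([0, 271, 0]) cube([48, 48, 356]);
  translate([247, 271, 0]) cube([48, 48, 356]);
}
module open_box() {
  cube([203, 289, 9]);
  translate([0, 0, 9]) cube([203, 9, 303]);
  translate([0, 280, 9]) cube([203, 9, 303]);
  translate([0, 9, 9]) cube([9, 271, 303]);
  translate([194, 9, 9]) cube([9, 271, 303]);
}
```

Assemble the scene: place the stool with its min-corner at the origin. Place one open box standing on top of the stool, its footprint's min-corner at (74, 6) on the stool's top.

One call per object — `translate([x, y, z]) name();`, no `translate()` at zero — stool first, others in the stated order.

stool();
translate([74, 6, 398]) open_box();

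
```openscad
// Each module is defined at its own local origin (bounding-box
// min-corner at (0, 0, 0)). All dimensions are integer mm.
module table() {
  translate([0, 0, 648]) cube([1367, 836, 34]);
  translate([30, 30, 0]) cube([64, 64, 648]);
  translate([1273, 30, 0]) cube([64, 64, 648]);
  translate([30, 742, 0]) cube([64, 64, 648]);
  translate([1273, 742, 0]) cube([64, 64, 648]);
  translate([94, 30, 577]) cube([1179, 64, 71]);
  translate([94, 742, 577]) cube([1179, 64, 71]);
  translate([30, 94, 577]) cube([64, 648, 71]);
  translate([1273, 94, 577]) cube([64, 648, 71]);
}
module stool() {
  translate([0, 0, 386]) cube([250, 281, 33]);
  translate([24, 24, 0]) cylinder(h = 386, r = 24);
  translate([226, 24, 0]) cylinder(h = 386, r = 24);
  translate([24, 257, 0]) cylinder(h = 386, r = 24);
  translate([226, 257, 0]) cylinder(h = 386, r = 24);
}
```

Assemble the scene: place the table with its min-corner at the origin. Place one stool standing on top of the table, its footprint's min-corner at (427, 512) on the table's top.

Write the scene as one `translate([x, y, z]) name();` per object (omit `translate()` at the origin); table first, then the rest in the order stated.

table();
translate([427, 512, 682]) stool();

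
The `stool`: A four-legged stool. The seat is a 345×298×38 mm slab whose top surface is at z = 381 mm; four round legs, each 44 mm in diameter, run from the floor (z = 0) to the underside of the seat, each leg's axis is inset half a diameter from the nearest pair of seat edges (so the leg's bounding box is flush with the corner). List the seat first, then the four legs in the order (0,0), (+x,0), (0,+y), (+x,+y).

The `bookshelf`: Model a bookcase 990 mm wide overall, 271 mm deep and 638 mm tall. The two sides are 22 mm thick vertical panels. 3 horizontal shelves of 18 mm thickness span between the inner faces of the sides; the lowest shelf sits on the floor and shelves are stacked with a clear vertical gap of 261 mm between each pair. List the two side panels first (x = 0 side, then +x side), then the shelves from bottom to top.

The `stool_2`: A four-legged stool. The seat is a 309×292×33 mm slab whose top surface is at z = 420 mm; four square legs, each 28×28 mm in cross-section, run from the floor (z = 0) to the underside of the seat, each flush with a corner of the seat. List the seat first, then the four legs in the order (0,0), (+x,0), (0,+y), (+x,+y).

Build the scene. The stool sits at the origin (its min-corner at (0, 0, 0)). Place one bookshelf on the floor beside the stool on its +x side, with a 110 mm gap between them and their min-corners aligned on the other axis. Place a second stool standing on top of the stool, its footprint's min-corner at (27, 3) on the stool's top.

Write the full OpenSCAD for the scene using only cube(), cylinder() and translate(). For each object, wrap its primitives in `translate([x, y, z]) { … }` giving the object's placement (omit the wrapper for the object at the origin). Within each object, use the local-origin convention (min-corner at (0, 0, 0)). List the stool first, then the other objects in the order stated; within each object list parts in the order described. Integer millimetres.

translate([0, 0, 343]) cube([345, 298, 38]);
translate([22, 22, 0]) cylinder(h = 343, r = 22);
translate([323, 22, 0]) cylinder(h = 343, r = 22);
translate([22, 276, 0]) cylinder(h = 343, r = 22);
translate([323, 276, 0]) cylinder(h = 343, r = 22);
translate([455, 0, 0]) {
  cube([22, 271, 638]);
  translate([968, 0, 0]) cube([22, 271, 638]);
  translate([22, 0, 0]) cube([946, 271, 18]);
  translate([22, 0, 279]) cube([946, 271, 18]);
  translate([22, 0, 558]) cube([946, 271, 18]);
}
translate([27, 3, 381]) {
  translate([0, 0, 387]) cube([309, 292, 33]);
  cube([28, 28, 387]);
  translate([281, 0, 0]) cube([28, 28, 387]);
  translate([0, 264, 0]) cube([28, 28, 387]);
  translate([281, 264, 0]) cube([28, 28, 387]);
}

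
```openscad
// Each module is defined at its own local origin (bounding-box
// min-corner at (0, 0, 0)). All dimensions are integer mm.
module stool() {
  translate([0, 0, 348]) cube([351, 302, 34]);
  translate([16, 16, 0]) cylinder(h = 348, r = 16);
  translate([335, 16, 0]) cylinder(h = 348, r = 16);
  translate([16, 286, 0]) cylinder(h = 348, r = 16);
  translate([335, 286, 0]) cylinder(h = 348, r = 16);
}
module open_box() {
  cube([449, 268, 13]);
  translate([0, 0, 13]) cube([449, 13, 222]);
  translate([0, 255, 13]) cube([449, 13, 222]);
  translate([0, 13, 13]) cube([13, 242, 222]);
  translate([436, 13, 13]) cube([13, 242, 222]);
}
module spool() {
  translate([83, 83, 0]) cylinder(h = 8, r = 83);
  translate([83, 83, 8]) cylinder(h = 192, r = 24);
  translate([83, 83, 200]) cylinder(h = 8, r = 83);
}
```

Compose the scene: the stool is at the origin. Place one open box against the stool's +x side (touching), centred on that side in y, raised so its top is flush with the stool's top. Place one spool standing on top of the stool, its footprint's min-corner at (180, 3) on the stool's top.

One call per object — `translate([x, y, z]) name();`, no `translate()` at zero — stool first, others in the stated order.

stool();
translate([351, 17, 147]) open_box();
translate([180, 3, 382]) spool();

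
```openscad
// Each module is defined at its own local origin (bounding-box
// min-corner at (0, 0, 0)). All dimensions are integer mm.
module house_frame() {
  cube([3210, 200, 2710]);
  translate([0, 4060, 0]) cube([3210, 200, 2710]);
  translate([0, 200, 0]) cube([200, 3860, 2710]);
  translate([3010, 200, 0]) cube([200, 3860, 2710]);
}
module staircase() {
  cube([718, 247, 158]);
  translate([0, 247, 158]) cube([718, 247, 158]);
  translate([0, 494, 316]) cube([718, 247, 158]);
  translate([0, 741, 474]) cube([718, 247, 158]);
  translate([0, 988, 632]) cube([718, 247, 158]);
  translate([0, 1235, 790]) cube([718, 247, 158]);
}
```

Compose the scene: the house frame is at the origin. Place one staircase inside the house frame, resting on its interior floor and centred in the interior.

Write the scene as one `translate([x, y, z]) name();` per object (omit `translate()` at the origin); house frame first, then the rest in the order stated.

house_frame();
translate([1246, 1389, 0]) staircase();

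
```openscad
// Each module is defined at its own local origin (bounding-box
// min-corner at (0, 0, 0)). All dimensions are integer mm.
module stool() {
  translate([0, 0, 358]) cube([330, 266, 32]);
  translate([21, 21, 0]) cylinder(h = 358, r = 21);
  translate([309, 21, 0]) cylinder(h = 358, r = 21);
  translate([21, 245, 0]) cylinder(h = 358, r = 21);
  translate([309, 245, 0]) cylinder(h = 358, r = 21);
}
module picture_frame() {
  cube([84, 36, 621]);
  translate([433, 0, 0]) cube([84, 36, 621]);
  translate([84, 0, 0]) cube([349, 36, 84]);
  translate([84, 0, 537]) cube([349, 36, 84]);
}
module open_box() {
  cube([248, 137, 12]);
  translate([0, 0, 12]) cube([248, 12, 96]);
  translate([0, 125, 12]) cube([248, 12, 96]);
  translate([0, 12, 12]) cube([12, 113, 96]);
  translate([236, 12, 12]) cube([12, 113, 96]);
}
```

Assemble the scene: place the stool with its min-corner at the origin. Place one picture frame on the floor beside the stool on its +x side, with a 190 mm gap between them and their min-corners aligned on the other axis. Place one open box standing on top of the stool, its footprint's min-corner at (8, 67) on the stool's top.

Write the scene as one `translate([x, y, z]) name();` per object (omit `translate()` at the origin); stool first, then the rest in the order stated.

stool();
translate([520, 0, 0]) picture_frame();
translate([8, 67, 390]) open_box();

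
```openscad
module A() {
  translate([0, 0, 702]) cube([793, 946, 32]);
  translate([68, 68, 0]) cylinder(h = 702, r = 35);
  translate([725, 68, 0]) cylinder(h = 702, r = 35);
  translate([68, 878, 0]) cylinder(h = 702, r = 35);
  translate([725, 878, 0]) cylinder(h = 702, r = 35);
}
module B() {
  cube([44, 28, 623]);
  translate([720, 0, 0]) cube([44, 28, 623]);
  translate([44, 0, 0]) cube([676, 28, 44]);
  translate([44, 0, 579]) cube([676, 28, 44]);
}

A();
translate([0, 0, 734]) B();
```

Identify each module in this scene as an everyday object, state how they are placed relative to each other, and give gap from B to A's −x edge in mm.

The picture frame's min-x is at 0; the table's min-x is 0; gap = 0 mm.

A is a table. B is a picture frame. The picture frame is on top of the table. The gap from the picture frame to the table's −x edge is 0 mm.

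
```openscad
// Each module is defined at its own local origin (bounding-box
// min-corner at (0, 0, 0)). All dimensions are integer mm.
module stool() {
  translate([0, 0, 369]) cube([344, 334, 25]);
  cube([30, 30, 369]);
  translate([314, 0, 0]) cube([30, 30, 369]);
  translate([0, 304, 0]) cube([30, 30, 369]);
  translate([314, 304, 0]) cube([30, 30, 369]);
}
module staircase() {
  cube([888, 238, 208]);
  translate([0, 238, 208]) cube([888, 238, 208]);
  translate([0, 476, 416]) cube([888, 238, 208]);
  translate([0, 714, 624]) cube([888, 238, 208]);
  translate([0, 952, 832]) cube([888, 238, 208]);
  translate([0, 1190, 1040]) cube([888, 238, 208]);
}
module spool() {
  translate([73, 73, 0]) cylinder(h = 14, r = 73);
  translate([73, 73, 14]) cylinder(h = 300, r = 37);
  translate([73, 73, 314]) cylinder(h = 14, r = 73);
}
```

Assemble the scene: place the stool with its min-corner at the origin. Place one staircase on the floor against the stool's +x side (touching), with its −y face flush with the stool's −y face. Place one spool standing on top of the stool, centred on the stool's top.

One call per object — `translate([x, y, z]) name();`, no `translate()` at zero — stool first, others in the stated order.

stool();
translate([344, 0, 0]) staircase();
translate([99, 94, 394]) spool();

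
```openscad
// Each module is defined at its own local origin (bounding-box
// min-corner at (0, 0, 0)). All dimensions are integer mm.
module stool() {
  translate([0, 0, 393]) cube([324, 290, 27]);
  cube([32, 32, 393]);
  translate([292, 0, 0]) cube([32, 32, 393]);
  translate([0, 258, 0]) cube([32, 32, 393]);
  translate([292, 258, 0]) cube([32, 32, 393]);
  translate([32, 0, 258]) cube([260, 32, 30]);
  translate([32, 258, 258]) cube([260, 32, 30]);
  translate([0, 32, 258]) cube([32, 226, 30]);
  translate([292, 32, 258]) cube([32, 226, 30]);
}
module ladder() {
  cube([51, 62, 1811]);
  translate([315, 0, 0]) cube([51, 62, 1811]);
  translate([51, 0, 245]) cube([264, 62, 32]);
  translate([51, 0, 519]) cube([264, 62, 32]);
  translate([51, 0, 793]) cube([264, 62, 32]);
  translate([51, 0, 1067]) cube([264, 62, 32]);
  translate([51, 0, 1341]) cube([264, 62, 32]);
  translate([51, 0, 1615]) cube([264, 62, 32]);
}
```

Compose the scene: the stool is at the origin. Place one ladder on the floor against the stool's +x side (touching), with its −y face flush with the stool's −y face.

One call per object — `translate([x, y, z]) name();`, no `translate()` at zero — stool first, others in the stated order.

stool();
translate([324, 0, 0]) ladder();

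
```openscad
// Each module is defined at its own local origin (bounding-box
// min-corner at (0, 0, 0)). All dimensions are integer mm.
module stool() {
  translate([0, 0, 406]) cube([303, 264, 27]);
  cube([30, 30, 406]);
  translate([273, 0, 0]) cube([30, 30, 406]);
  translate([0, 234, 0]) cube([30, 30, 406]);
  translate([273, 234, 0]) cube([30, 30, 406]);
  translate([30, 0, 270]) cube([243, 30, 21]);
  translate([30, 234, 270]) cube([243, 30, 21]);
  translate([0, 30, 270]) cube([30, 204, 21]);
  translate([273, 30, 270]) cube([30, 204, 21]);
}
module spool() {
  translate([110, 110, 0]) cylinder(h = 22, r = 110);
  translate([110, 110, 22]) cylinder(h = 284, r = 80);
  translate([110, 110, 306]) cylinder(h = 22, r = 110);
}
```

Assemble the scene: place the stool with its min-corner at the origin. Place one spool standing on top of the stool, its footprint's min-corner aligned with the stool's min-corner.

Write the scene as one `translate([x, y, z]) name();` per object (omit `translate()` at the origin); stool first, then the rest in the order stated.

stool();
translate([0, 0, 433]) spool();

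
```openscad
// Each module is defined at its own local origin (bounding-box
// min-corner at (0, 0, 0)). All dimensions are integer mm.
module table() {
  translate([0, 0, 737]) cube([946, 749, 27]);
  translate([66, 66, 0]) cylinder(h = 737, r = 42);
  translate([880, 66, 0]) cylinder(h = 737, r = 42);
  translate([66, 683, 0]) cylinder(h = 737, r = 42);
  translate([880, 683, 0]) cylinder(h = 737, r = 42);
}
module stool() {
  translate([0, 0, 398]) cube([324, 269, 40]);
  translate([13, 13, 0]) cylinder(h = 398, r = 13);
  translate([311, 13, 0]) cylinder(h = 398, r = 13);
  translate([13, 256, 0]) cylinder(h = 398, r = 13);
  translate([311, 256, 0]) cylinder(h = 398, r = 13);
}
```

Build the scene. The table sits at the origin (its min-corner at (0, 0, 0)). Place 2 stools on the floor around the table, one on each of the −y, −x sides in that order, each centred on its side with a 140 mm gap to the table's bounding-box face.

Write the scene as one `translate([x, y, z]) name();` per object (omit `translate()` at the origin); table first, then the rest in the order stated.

table();
translate([311, -409, 0]) stool();
translate([-464, 240, 0]) stool();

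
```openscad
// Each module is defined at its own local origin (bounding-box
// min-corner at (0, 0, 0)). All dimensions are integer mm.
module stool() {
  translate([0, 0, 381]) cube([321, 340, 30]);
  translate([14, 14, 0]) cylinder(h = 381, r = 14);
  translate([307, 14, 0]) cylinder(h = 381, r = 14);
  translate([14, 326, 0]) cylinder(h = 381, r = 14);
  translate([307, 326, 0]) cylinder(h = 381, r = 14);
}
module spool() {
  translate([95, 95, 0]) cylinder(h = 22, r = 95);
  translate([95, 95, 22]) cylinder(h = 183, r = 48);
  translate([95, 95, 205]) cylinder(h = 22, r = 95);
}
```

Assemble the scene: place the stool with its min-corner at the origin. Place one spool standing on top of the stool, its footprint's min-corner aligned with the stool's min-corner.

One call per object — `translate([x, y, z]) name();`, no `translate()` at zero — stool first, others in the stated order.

stool();
translate([0, 0, 411]) spool();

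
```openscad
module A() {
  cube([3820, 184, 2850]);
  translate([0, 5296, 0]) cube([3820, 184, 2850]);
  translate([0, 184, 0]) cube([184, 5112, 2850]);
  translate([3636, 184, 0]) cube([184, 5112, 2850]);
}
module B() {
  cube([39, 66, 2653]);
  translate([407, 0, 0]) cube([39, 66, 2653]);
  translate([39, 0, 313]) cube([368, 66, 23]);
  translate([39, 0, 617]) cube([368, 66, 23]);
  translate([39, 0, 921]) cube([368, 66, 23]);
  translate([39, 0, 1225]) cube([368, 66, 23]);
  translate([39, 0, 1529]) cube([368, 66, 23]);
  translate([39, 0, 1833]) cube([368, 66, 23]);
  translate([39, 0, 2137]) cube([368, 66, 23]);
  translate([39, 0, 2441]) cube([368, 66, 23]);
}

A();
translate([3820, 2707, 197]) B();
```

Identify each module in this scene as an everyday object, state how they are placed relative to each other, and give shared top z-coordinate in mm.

A is a house frame. B is a ladder. The ladder is beside the house frame with their tops flush at z = 2850. The shared top z-coordinate is 2850 mm.

Both tops at z = 2850 mm.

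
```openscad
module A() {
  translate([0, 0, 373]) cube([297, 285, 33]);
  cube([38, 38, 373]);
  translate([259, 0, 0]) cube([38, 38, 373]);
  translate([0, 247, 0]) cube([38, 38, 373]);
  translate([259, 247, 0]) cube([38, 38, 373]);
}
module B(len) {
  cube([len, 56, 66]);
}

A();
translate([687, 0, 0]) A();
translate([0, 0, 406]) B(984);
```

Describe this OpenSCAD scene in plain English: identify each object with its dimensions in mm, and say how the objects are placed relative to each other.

A is a simple wooden stool: a rectangular seat 297 mm (x) by 285 mm (y), 33 mm thick, top face at z = 406 mm, on four square legs, each 38×38 mm in cross-section. The legs rest on z = 0, each flush with a corner of the seat.

B is a rectangular beam 984 mm long (x), 56 mm deep (y), 66 mm thick (z).

The beam spans the tops of two stools placed 390 mm apart, resting at z = 406 mm.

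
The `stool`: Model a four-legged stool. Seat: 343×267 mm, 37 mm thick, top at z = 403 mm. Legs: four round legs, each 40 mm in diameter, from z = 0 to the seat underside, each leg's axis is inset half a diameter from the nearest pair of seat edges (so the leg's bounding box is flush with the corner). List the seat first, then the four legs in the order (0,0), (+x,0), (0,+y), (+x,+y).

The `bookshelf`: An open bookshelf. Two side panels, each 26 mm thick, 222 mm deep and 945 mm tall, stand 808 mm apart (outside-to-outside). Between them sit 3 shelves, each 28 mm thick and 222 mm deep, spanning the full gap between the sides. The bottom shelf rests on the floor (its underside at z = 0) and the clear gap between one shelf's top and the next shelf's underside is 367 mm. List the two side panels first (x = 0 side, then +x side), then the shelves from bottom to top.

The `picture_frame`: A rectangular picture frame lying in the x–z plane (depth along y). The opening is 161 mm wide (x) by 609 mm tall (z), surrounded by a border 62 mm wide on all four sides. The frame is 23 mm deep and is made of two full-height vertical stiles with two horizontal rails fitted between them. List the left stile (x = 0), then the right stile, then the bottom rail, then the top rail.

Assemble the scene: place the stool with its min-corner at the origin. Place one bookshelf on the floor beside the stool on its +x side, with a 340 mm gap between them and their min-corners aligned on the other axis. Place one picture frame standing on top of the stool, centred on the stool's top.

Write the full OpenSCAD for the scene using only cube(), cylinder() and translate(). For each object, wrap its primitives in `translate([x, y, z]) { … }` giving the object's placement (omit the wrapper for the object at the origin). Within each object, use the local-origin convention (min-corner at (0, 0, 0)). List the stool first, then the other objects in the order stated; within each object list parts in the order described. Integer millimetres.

translate([0, 0, 366]) cube([343, 267, 37]);
translate([20, 20, 0]) cylinder(h = 366, r = 20);
translate([323, 20, 0]) cylinder(h = 366, r = 20);
translate([20, 247, 0]) cylinder(h = 366, r = 20);
translate([323, 247, 0]) cylinder(h = 366, r = 20);
translate([683, 0, 0]) {
  cube([26, 222, 945]);
  translate([782, 0, 0]) cube([26, 222, 945]);
  translate([26, 0, 0]) cube([756, 222, 28]);
  translate([26, 0, 395]) cube([756, 222, 28]);
  translate([26, 0, 790]) cube([756, 222, 28]);
}
translate([29, 122, 403]) {
  cube([62, 23, 733]);
  translate([223, 0, 0]) cube([62, 23, 733]);
  translate([62, 0, 0]) cube([161, 23, 62]);
  translate([62, 0, 671]) cube([161, 23, 62]);
}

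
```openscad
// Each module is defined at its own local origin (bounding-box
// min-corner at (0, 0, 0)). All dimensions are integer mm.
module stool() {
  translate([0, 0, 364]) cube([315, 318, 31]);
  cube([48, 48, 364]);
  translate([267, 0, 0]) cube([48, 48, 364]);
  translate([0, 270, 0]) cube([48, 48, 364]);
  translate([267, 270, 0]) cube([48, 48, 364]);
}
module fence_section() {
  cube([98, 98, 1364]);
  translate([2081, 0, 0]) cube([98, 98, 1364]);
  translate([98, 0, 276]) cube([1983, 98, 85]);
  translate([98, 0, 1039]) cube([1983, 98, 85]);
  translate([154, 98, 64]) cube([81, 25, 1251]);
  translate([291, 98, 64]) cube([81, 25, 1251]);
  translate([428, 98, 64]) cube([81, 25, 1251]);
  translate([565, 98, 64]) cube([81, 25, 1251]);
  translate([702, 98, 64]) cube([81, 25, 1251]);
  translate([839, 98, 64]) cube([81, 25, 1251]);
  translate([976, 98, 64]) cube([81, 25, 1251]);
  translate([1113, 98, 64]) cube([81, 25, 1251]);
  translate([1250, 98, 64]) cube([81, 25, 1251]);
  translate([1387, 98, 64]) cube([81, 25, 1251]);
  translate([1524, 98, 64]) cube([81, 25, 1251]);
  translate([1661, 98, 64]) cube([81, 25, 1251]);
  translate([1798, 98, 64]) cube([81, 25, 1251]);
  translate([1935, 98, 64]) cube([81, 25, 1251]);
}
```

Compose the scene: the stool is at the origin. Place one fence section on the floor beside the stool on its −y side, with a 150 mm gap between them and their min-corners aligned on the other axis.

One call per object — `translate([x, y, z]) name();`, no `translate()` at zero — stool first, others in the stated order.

stool();
translate([0, -273, 0]) fence_section();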